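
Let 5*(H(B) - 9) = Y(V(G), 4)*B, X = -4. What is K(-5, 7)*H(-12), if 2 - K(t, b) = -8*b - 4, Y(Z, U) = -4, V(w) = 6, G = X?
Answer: 5766/5 ≈ 1153.2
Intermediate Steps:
G = -4
H(B) = 9 - 4*B/5 (H(B) = 9 + (-4*B)/5 = 9 - 4*B/5)
K(t, b) = 6 + 8*b (K(t, b) = 2 - (-8*b - 4) = 2 - (-4 - 8*b) = 2 + (4 + 8*b) = 6 + 8*b)
K(-5, 7)*H(-12) = (6 + 8*7)*(9 - 4/5*(-12)) = (6 + 56)*(9 + 48/5) = 62*(93/5) = 5766/5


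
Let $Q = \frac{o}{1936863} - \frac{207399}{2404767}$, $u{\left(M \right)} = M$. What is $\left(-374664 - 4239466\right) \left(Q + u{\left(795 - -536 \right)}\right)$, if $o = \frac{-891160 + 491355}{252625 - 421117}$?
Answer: $- \frac{803229558078746716077345665}{130797650072313522} \approx -6.141 \cdot 10^{9}$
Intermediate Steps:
$o = \frac{399805}{168492}$ ($o = - \frac{399805}{-168492} = \left(-399805\right) \left(- \frac{1}{168492}\right) = \frac{399805}{168492} \approx 2.3728$)
$Q = - \frac{22560952049273123}{261595300144627044}$ ($Q = \frac{399805}{168492 \cdot 1936863} - \frac{207399}{2404767} = \frac{399805}{168492} \cdot \frac{1}{1936863} - \frac{69133}{801589} = \frac{399805}{326345920596} - \frac{69133}{801589} = - \frac{22560952049273123}{261595300144627044} \approx -0.086244$)
$\left(-374664 - 4239466\right) \left(Q + u{\left(795 - -536 \right)}\right) = \left(-374664 - 4239466\right) \left(- \frac{22560952049273123}{261595300144627044} + \left(795 - -536\right)\right) = - 4614130 \left(- \frac{22560952049273123}{261595300144627044} + \left(795 + 536\right)\right) = - 4614130 \left(- \frac{22560952049273123}{261595300144627044} + 1331\right) = \left(-4614130\right) \frac{348160783540449322441}{261595300144627044} = - \frac{803229558078746716077345665}{130797650072313522}$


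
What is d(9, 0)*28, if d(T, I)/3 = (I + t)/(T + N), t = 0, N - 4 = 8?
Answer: 0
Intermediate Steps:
N = 12 (N = 4 + 8 = 12)
d(T, I) = 3*I/(12 + T) (d(T, I) = 3*((I + 0)/(T + 12)) = 3*(I/(12 + T)) = 3*I/(12 + T))
d(9, 0)*28 = (3*0/(12 + 9))*28 = (3*0/21)*28 = (3*0*(1/21))*28 = 0*28 = 0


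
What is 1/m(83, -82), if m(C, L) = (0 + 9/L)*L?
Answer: ⅑ ≈ 0.11111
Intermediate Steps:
m(C, L) = 9 (m(C, L) = (9/L)*L = 9)
1/m(83, -82) = 1/9 = ⅑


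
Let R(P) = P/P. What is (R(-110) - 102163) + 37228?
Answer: -64934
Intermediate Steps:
R(P) = 1
(R(-110) - 102163) + 37228 = (1 - 102163) + 37228 = -102162 + 37228 = -64934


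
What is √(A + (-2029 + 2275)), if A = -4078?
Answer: 2*I*√958 ≈ 61.903*I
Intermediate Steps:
√(A + (-2029 + 2275)) = √(-4078 + (-2029 + 2275)) = √(-4078 + 246) = √(-3832) = 2*I*√958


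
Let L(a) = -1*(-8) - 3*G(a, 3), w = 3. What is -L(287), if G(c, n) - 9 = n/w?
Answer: 22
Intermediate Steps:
G(c, n) = 9 + n/3
L(a) = -22 (L(a) = -1*(-8) - 3*(9 + (⅓)*3) = 8 - 3*(9 + 1) = 8 - 3*10 = 8 - 30 = -22)
-L(287) = -1*(-22) = 22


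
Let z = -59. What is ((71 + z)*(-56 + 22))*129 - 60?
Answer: -52692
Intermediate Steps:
((71 + z)*(-56 + 22))*129 - 60 = ((71 - 59)*(-56 + 22))*129 - 60 = (12*(-34))*129 - 60 = -408*129 - 60 = -52632 - 60 = -52692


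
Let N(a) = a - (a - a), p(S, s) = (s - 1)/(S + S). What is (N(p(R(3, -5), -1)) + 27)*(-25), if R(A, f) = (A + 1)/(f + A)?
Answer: -1375/2 ≈ -687.50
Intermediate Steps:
R(A, f) = (1 + A)/(A + f)
p(S, s) = (-1 + s)/(2*S) (p(S, s) = (-1 + s)/((2*S)) = (-1 + s)*(1/(2*S)) = (-1 + s)/(2*S))
N(a) = a (N(a) = a - 1*0 = a + 0 = a)
(N(p(R(3, -5), -1)) + 27)*(-25) = ((-1 - 1)/(2*(((1 + 3)/(3 - 5)))) + 27)*(-25) = ((1/2)*(-2)/(4/(-2)) + 27)*(-25) = ((1/2)*(-2)/(-1/2*4) + 27)*(-25) = ((1/2)*(-2)/(-2) + 27)*(-25) = ((1/2)*(-1/2)*(-2) + 27)*(-25) = (1/2 + 27)*(-25) = (55/2)*(-25) = -1375/2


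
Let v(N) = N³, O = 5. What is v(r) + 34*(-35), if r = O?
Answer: -1065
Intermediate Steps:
r = 5
v(r) + 34*(-35) = 5³ + 34*(-35) = 125 - 1190 = -1065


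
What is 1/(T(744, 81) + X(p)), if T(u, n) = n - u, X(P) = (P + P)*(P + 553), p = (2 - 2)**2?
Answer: -1/663 ≈ -0.0015083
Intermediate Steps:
p = 0 (p = 0**2 = 0)
X(P) = 2*P*(553 + P) (X(P) = (2*P)*(553 + P) = 2*P*(553 + P))
1/(T(744, 81) + X(p)) = 1/((81 - 1*744) + 2*0*(553 + 0)) = 1/((81 - 744) + 2*0*553) = 1/(-663 + 0) = 1/(-663) = -1/663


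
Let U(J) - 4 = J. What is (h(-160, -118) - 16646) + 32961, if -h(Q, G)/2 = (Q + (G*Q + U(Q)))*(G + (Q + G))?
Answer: 14719003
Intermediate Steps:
U(J) = 4 + J
h(Q, G) = -2*(Q + 2*G)*(4 + 2*Q + G*Q) (h(Q, G) = -2*(Q + (G*Q + (4 + Q)))*(G + (Q + G)) = -2*(Q + (4 + Q + G*Q))*(G + (G + Q)) = -2*(4 + 2*Q + G*Q)*(Q + 2*G) = -2*(Q + 2*G)*(4 + 2*Q + G*Q))
(h(-160, -118) - 16646) + 32961 = ((-16*(-118) - 8*(-160) - 4*(-160)² - 8*(-118)*(-160) - 4*(-160)*(-118)² - 2*(-118)*(-160)²) - 16646) + 32961 = ((1888 + 1280 - 4*25600 - 151040 - 4*(-160)*13924 - 2*(-118)*25600) - 16646) + 32961 = ((1888 + 1280 - 102400 - 151040 + 8911360 + 6041600) - 16646) + 32961 = (14702688 - 16646) + 32961 = 14686042 + 32961 = 14719003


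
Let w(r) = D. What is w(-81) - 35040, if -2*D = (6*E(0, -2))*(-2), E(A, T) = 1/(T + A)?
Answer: -35043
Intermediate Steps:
E(A, T) = 1/(A + T)
D = -3 (D = -6/(0 - 2)*(-2)/2 = -6/(-2)*(-2)/2 = -6*(-1/2)*(-2)/2 = -(-3)*(-2)/2 = -1/2*6 = -3)
w(r) = -3
w(-81) - 35040 = -3 - 35040 = -35043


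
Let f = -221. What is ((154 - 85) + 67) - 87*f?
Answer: 19363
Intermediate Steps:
((154 - 85) + 67) - 87*f = ((154 - 85) + 67) - 87*(-221) = (69 + 67) + 19227 = 136 + 19227 = 19363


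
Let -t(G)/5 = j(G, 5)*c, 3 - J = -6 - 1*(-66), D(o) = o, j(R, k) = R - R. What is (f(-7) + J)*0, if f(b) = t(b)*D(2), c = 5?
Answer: 0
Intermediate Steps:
j(R, k) = 0
J = -57 (J = 3 - (-6 - 1*(-66)) = 3 - (-6 + 66) = 3 - 1*60 = 3 - 60 = -57)
t(G) = 0 (t(G) = -0*5 = -5*0 = 0)
f(b) = 0 (f(b) = 0*2 = 0)
(f(-7) + J)*0 = (0 - 57)*0 = -57*0 = 0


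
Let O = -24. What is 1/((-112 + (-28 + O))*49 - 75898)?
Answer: -1/83934 ≈ -1.1914e-5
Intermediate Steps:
1/((-112 + (-28 + O))*49 - 75898) = 1/((-112 + (-28 - 24))*49 - 75898) = 1/((-112 - 52)*49 - 75898) = 1/(-164*49 - 75898) = 1/(-8036 - 75898) = 1/(-83934) = -1/83934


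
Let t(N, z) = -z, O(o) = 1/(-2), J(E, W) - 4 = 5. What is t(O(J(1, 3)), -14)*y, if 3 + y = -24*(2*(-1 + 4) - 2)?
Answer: -1386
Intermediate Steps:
J(E, W) = 9 (J(E, W) = 4 + 5 = 9)
O(o) = -½
y = -99 (y = -3 - 24*(2*(-1 + 4) - 2) = -3 - 24*(2*3 - 2) = -3 - 24*(6 - 2) = -3 - 24*4 = -3 - 4*24 = -3 - 96 = -99)
t(O(J(1, 3)), -14)*y = -1*(-14)*(-99) = 14*(-99) = -1386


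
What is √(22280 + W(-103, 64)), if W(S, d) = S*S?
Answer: √32889 ≈ 181.35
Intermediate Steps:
W(S, d) = S²
√(22280 + W(-103, 64)) = √(22280 + (-103)²) = √(22280 + 10609) = √32889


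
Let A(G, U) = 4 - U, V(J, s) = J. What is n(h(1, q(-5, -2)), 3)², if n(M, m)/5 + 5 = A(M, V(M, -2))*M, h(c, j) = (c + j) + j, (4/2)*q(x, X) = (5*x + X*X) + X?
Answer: 8323225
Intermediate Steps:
q(x, X) = X/2 + X²/2 + 5*x/2 (q(x, X) = ((5*x + X*X) + X)/2 = ((5*x + X²) + X)/2 = ((X² + 5*x) + X)/2 = (X + X² + 5*x)/2 = X/2 + X²/2 + 5*x/2)
h(c, j) = c + 2*j
n(M, m) = -25 + 5*M*(4 - M) (n(M, m) = -25 + 5*((4 - M)*M) = -25 + 5*(M*(4 - M)) = -25 + 5*M*(4 - M))
n(h(1, q(-5, -2)), 3)² = (-25 - 5*(1 + 2*((½)*(-2) + (½)*(-2)² + (5/2)*(-5)))*(-4 + (1 + 2*((½)*(-2) + (½)*(-2)² + (5/2)*(-5)))))² = (-25 - 5*(1 + 2*(-1 + (½)*4 - 25/2))*(-4 + (1 + 2*(-1 + (½)*4 - 25/2))))² = (-25 - 5*(1 + 2*(-1 + 2 - 25/2))*(-4 + (1 + 2*(-1 + 2 - 25/2))))² = (-25 - 5*(1 + 2*(-23/2))*(-4 + (1 + 2*(-23/2))))² = (-25 - 5*(1 - 23)*(-4 + (1 - 23)))² = (-25 - 5*(-22)*(-4 - 22))² = (-25 - 5*(-22)*(-26))² = (-25 - 2860)² = (-2885)² = 8323225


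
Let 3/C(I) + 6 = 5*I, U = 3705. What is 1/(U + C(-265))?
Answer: 1331/4931352 ≈ 0.00026991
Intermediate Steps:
C(I) = 3/(-6 + 5*I)
1/(U + C(-265)) = 1/(3705 + 3/(-6 + 5*(-265))) = 1/(3705 + 3/(-6 - 1325)) = 1/(3705 + 3/(-1331)) = 1/(3705 + 3*(-1/1331)) = 1/(3705 - 3/1331) = 1/(4931352/1331) = 1331/4931352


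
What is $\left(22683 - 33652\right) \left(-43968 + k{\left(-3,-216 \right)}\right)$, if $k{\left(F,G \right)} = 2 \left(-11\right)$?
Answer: $482526310$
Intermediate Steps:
$k{\left(F,G \right)} = -22$
$\left(22683 - 33652\right) \left(-43968 + k{\left(-3,-216 \right)}\right) = \left(22683 - 33652\right) \left(-43968 - 22\right) = \left(-10969\right) \left(-43990\right) = 482526310$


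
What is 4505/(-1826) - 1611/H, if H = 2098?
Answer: -3098294/957737 ≈ -3.2350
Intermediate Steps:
4505/(-1826) - 1611/H = 4505/(-1826) - 1611/2098 = 4505*(-1/1826) - 1611*1/2098 = -4505/1826 - 1611/2098 = -3098294/957737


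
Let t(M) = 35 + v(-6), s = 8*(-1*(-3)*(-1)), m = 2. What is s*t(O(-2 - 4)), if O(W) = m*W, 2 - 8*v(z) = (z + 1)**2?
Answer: -771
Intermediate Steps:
v(z) = 1/4 - (1 + z)**2/8 (v(z) = 1/4 - (z + 1)**2/8 = 1/4 - (1 + z)**2/8)
s = -24 (s = 8*(3*(-1)) = 8*(-3) = -24)
O(W) = 2*W
t(M) = 257/8 (t(M) = 35 + (1/4 - (1 - 6)**2/8) = 35 + (1/4 - 1/8*(-5)**2) = 35 + (1/4 - 1/8*25) = 35 + (1/4 - 25/8) = 35 - 23/8 = 257/8)
s*t(O(-2 - 4)) = -24*257/8 = -771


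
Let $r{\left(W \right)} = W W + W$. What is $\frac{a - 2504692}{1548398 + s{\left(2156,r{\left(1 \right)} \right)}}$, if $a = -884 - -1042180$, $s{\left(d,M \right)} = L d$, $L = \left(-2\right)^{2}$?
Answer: $- \frac{731698}{778511} \approx -0.93987$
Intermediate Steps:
$L = 4$
$r{\left(W \right)} = W + W^{2}$ ($r{\left(W \right)} = W^{2} + W = W + W^{2}$)
$s{\left(d,M \right)} = 4 d$
$a = 1041296$ ($a = -884 + 1042180 = 1041296$)
$\frac{a - 2504692}{1548398 + s{\left(2156,r{\left(1 \right)} \right)}} = \frac{1041296 - 2504692}{1548398 + 4 \cdot 2156} = - \frac{1463396}{1548398 + 8624} = - \frac{1463396}{1557022} = \left(-1463396\right) \frac{1}{1557022} = - \frac{731698}{778511}$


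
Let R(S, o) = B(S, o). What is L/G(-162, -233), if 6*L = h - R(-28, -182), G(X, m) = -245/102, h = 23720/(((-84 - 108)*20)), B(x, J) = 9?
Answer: 24769/23520 ≈ 1.0531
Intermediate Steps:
R(S, o) = 9
h = -593/96 (h = 23720/((-192*20)) = 23720/(-3840) = 23720*(-1/3840) = -593/96 ≈ -6.1771)
G(X, m) = -245/102 (G(X, m) = -245*1/102 = -245/102)
L = -1457/576 (L = (-593/96 - 1*9)/6 = (-593/96 - 9)/6 = (⅙)*(-1457/96) = -1457/576 ≈ -2.5295)
L/G(-162, -233) = -1457/(576*(-245/102)) = -1457/576*(-102/245) = 24769/23520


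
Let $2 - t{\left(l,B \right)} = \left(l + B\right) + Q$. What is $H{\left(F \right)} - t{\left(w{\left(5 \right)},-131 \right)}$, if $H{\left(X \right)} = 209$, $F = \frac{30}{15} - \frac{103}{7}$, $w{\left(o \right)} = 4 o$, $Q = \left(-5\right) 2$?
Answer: $86$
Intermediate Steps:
$Q = -10$
$t{\left(l,B \right)} = 12 - B - l$ ($t{\left(l,B \right)} = 2 - \left(\left(l + B\right) - 10\right) = 2 - \left(\left(B + l\right) - 10\right) = 2 - \left(-10 + B + l\right) = 12 - B - l$)
$F = - \frac{89}{7}$ ($F = 30 \cdot \frac{1}{15} - \frac{103}{7} = 2 - \frac{103}{7} = - \frac{89}{7} \approx -12.714$)
$H{\left(F \right)} - t{\left(w{\left(5 \right)},-131 \right)} = 209 - \left(12 - -131 - 4 \cdot 5\right) = 209 - \left(12 + 131 - 20\right) = 209 - 123 = 86$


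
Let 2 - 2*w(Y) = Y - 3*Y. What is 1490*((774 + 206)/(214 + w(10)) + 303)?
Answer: 4121638/9 ≈ 4.5796e+5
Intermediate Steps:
w(Y) = 1 + Y (w(Y) = 1 - (Y - 3*Y)/2 = 1 - (-1)*Y = 1 + Y)
1490*((774 + 206)/(214 + w(10)) + 303) = 1490*((774 + 206)/(214 + (1 + 10)) + 303) = 1490*(980/(214 + 11) + 303) = 1490*(980/225 + 303) = 1490*(980*(1/225) + 303) = 1490*(196/45 + 303) = 1490*(13831/45) = 4121638/9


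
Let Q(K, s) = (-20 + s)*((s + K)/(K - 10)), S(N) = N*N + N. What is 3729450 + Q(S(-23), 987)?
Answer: 1851250931/496 ≈ 3.7324e+6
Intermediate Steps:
S(N) = N + N² (S(N) = N² + N = N + N²)
Q(K, s) = (-20 + s)*(K + s)/(-10 + K) (Q(K, s) = (-20 + s)*((K + s)/(-10 + K)) = (-20 + s)*(K + s)/(-10 + K))
3729450 + Q(S(-23), 987) = 3729450 + (987² - (-460)*(1 - 23) - 20*987 - 23*(1 - 23)*987)/(-10 - 23*(1 - 23)) = 3729450 + (974169 - (-460)*(-22) - 19740 - 23*(-22)*987)/(-10 - 23*(-22)) = 3729450 + (974169 - 20*506 - 19740 + 506*987)/(-10 + 506) = 3729450 + (974169 - 10120 - 19740 + 499422)/496 = 3729450 + (1/496)*1443731 = 3729450 + 1443731/496 = 1851250931/496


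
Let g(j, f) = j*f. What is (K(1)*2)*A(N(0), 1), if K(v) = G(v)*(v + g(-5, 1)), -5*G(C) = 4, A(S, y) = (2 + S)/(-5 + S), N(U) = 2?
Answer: -128/15 ≈ -8.5333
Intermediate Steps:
A(S, y) = (2 + S)/(-5 + S)
g(j, f) = f*j
G(C) = -⅘ (G(C) = -⅕*4 = -⅘)
K(v) = 4 - 4*v/5 (K(v) = -4*(v + 1*(-5))/5 = -4*(v - 5)/5 = -4*(-5 + v)/5 = 4 - 4*v/5)
(K(1)*2)*A(N(0), 1) = ((4 - ⅘*1)*2)*((2 + 2)/(-5 + 2)) = ((4 - ⅘)*2)*(4/(-3)) = ((16/5)*2)*(-⅓*4) = (32/5)*(-4/3) = -128/15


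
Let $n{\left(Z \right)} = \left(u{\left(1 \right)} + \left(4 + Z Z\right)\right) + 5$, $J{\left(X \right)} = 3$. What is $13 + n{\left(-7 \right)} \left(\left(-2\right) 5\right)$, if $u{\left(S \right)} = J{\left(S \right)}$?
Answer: $-597$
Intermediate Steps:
$u{\left(S \right)} = 3$
$n{\left(Z \right)} = 12 + Z^{2}$ ($n{\left(Z \right)} = \left(3 + \left(4 + Z Z\right)\right) + 5 = \left(3 + \left(4 + Z^{2}\right)\right) + 5 = \left(7 + Z^{2}\right) + 5 = 12 + Z^{2}$)
$13 + n{\left(-7 \right)} \left(\left(-2\right) 5\right) = 13 + \left(12 + \left(-7\right)^{2}\right) \left(\left(-2\right) 5\right) = 13 + \left(12 + 49\right) \left(-10\right) = 13 + 61 \left(-10\right) = 13 - 610 = -597$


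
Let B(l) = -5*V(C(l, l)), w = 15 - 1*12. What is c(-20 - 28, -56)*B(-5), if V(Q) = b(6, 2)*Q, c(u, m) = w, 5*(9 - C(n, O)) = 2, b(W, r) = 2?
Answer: -258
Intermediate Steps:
w = 3 (w = 15 - 12 = 3)
C(n, O) = 43/5 (C(n, O) = 9 - ⅕*2 = 9 - ⅖ = 43/5)
c(u, m) = 3
V(Q) = 2*Q
B(l) = -86 (B(l) = -10*43/5 = -5*86/5 = -86)
c(-20 - 28, -56)*B(-5) = 3*(-86) = -258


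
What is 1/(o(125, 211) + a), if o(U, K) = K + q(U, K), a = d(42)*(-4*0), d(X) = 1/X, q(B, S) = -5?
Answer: 1/206 ≈ 0.0048544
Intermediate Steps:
a = 0 (a = (-4*0)/42 = (1/42)*0 = 0)
o(U, K) = -5 + K (o(U, K) = K - 5 = -5 + K)
1/(o(125, 211) + a) = 1/((-5 + 211) + 0) = 1/(206 + 0) = 1/206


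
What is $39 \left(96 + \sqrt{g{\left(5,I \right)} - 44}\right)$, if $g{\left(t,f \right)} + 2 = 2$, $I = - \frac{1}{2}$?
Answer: $3744 + 78 i \sqrt{11} \approx 3744.0 + 258.7 i$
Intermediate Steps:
$I = - \frac{1}{2}$ ($I = \left(-1\right) \frac{1}{2} = - \frac{1}{2} \approx -0.5$)
$g{\left(t,f \right)} = 0$ ($g{\left(t,f \right)} = -2 + 2 = 0$)
$39 \left(96 + \sqrt{g{\left(5,I \right)} - 44}\right) = 39 \left(96 + \sqrt{0 - 44}\right) = 39 \left(96 + \sqrt{-44}\right) = 39 \left(96 + 2 i \sqrt{11}\right) = 3744 + 78 i \sqrt{11}$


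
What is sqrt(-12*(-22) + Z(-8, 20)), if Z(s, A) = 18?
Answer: sqrt(282) ≈ 16.793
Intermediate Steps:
sqrt(-12*(-22) + Z(-8, 20)) = sqrt(-12*(-22) + 18) = sqrt(264 + 18) = sqrt(282)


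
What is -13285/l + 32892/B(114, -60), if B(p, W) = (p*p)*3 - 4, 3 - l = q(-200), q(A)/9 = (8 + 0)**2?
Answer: 134187389/5584458 ≈ 24.029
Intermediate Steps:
q(A) = 576 (q(A) = 9*(8 + 0)**2 = 9*8**2 = 9*64 = 576)
l = -573 (l = 3 - 1*576 = 3 - 576 = -573)
B(p, W) = -4 + 3*p**2 (B(p, W) = p**2*3 - 4 = 3*p**2 - 4 = -4 + 3*p**2)
-13285/l + 32892/B(114, -60) = -13285/(-573) + 32892/(-4 + 3*114**2) = -13285*(-1/573) + 32892/(-4 + 3*12996) = 13285/573 + 32892/(-4 + 38988) = 13285/573 + 32892/38984 = 13285/573 + 32892*(1/38984) = 13285/573 + 8223/9746 = 134187389/5584458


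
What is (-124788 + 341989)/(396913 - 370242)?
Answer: 217201/26671 ≈ 8.1437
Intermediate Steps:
(-124788 + 341989)/(396913 - 370242) = 217201/26671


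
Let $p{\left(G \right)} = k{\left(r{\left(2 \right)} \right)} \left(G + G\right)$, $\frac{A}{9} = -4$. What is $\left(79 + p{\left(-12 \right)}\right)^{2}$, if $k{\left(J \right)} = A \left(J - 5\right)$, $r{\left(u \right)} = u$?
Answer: $6315169$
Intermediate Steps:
$A = -36$ ($A = 9 \left(-4\right) = -36$)
$k{\left(J \right)} = 180 - 36 J$ ($k{\left(J \right)} = - 36 \left(J - 5\right) = - 36 \left(-5 + J\right) = 180 - 36 J$)
$p{\left(G \right)} = 216 G$ ($p{\left(G \right)} = \left(180 - 72\right) \left(G + G\right) = \left(180 - 72\right) 2 G = 108 \cdot 2 G = 216 G$)
$\left(79 + p{\left(-12 \right)}\right)^{2} = \left(79 + 216 \left(-12\right)\right)^{2} = \left(79 - 2592\right)^{2} = \left(-2513\right)^{2} = 6315169$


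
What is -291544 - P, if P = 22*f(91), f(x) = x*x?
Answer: -473726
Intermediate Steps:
f(x) = x²
P = 182182 (P = 22*91² = 22*8281 = 182182)
-291544 - P = -291544 - 1*182182 = -291544 - 182182 = -473726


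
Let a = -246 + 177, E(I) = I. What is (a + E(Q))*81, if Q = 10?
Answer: -4779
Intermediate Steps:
a = -69
(a + E(Q))*81 = (-69 + 10)*81 = -59*81 = -4779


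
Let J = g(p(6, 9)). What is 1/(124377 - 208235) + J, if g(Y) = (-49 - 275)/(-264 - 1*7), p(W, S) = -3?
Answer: 27169721/22725518 ≈ 1.1956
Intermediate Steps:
g(Y) = 324/271 (g(Y) = -324/(-264 - 7) = -324/(-271) = -324*(-1/271) = 324/271)
J = 324/271 ≈ 1.1956
1/(124377 - 208235) + J = 1/(124377 - 208235) + 324/271 = 1/(-83858) + 324/271 = -1/83858 + 324/271 = 27169721/22725518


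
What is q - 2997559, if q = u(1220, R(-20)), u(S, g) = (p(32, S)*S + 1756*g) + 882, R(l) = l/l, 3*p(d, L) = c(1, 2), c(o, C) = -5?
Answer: -8990863/3 ≈ -2.9970e+6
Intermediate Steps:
p(d, L) = -5/3 (p(d, L) = (⅓)*(-5) = -5/3)
R(l) = 1
u(S, g) = 882 + 1756*g - 5*S/3 (u(S, g) = (-5*S/3 + 1756*g) + 882 = (1756*g - 5*S/3) + 882 = 882 + 1756*g - 5*S/3)
q = 1814/3 (q = 882 + 1756*1 - 5/3*1220 = 882 + 1756 - 6100/3 = 1814/3 ≈ 604.67)
q - 2997559 = 1814/3 - 2997559 = -8990863/3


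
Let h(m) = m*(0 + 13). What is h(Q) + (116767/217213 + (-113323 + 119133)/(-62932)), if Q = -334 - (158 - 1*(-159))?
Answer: -57840074508797/6834824258 ≈ -8462.6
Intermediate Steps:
Q = -651 (Q = -334 - (158 + 159) = -334 - 1*317 = -334 - 317 = -651)
h(m) = 13*m (h(m) = m*13 = 13*m)
h(Q) + (116767/217213 + (-113323 + 119133)/(-62932)) = 13*(-651) + (116767/217213 + (-113323 + 119133)/(-62932)) = -8463 + (116767*(1/217213) + 5810*(-1/62932)) = -8463 + (116767/217213 - 2905/31466) = -8463 + 3043186657/6834824258 = -57840074508797/6834824258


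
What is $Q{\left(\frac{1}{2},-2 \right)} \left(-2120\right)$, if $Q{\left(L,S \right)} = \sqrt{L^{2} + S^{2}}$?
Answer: $- 1060 \sqrt{17} \approx -4370.5$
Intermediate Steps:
$Q{\left(\frac{1}{2},-2 \right)} \left(-2120\right) = \sqrt{\left(\frac{1}{2}\right)^{2} + \left(-2\right)^{2}} \left(-2120\right) = \sqrt{\left(\frac{1}{2}\right)^{2} + 4} \left(-2120\right) = \sqrt{\frac{1}{4} + 4} \left(-2120\right) = \sqrt{\frac{17}{4}} \left(-2120\right) = \frac{\sqrt{17}}{2} \left(-2120\right) = - 1060 \sqrt{17}$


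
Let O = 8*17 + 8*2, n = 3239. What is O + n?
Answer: 3391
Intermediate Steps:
O = 152 (O = 136 + 16 = 152)
O + n = 152 + 3239 = 3391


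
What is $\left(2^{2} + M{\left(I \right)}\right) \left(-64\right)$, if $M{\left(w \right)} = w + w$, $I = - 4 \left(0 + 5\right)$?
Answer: $2304$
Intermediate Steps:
$I = -20$ ($I = \left(-4\right) 5 = -20$)
$M{\left(w \right)} = 2 w$
$\left(2^{2} + M{\left(I \right)}\right) \left(-64\right) = \left(2^{2} + 2 \left(-20\right)\right) \left(-64\right) = \left(4 - 40\right) \left(-64\right) = \left(-36\right) \left(-64\right) = 2304$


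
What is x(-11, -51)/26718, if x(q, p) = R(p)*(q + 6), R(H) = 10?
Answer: -25/13359 ≈ -0.0018714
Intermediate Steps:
x(q, p) = 60 + 10*q (x(q, p) = 10*(q + 6) = 10*(6 + q) = 60 + 10*q)
x(-11, -51)/26718 = (60 + 10*(-11))/26718 = (60 - 110)*(1/26718) = -50*1/26718 = -25/13359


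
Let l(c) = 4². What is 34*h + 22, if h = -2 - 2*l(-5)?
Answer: -1134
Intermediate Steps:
l(c) = 16
h = -34 (h = -2 - 2*16 = -2 - 32 = -34)
34*h + 22 = 34*(-34) + 22 = -1156 + 22 = -1134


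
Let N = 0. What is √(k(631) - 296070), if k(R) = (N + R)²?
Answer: √102091 ≈ 319.52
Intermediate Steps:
k(R) = R² (k(R) = (0 + R)² = R²)
√(k(631) - 296070) = √(631² - 296070) = √(398161 - 296070) = √102091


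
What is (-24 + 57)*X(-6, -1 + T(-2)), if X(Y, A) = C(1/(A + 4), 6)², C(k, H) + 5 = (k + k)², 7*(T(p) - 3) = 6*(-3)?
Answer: 4952651/6912 ≈ 716.53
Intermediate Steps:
T(p) = 3/7 (T(p) = 3 + (6*(-3))/7 = 3 + (⅐)*(-18) = 3 - 18/7 = 3/7)
C(k, H) = -5 + 4*k² (C(k, H) = -5 + (k + k)² = -5 + (2*k)² = -5 + 4*k²)
X(Y, A) = (-5 + 4/(4 + A)²)² (X(Y, A) = (-5 + 4*(1/(A + 4))²)² = (-5 + 4*(1/(4 + A))²)² = (-5 + 4/(4 + A)²)²)
(-24 + 57)*X(-6, -1 + T(-2)) = (-24 + 57)*((4 - 5*(4 + (-1 + 3/7))²)²/(4 + (-1 + 3/7))⁴) = 33*((4 - 5*(4 - 4/7)²)²/(4 - 4/7)⁴) = 33*((4 - 5*(24/7)²)²/(24/7)⁴) = 33*(2401*(4 - 5*576/49)²/331776) = 33*(2401*(4 - 2880/49)²/331776) = 33*(2401*(-2684/49)²/331776) = 33*((2401/331776)*(7203856/2401)) = 33*(450241/20736) = 4952651/6912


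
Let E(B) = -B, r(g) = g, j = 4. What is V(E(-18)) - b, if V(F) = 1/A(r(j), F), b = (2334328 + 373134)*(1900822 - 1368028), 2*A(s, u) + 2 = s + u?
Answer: -14425195088279/10 ≈ -1.4425e+12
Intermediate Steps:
A(s, u) = -1 + s/2 + u/2 (A(s, u) = -1 + (s + u)/2 = -1 + (s/2 + u/2) = -1 + s/2 + u/2)
b = 1442519508828 (b = 2707462*532794 = 1442519508828)
V(F) = 1/(1 + F/2) (V(F) = 1/(-1 + (½)*4 + F/2) = 1/(-1 + 2 + F/2) = 1/(1 + F/2))
V(E(-18)) - b = 2/(2 - 1*(-18)) - 1*1442519508828 = 2/(2 + 18) - 1442519508828 = 2/20 - 1442519508828 = 2*(1/20) - 1442519508828 = ⅒ - 1442519508828 = -14425195088279/10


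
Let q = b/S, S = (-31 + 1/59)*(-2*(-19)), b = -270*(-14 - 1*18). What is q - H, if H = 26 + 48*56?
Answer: -23629382/8683 ≈ -2721.3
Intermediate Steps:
b = 8640 (b = -270*(-14 - 18) = -270*(-32) = 8640)
H = 2714 (H = 26 + 2688 = 2714)
S = -69464/59 (S = (-31 + 1/59)*38 = -1828/59*38 = -69464/59 ≈ -1177.4)
q = -63720/8683 (q = 8640/(-69464/59) = 8640*(-59/69464) = -63720/8683 ≈ -7.3385)
q - H = -63720/8683 - 1*2714 = -63720/8683 - 2714 = -23629382/8683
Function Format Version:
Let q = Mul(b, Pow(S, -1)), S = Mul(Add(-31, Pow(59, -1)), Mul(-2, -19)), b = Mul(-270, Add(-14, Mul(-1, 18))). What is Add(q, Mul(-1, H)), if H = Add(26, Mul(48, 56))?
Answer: Rational(-23629382, 8683) ≈ -2721.3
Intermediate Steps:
b = 8640 (b = Mul(-270, Add(-14, -18)) = Mul(-270, -32) = 8640)
H = 2714 (H = Add(26, 2688) = 2714)
S = Rational(-69464, 59) (S = Mul(Add(-31, Rational(1, 59)), 38) = Mul(Rational(-1828, 59), 38) = Rational(-69464, 59) ≈ -1177.4)
q = Rational(-63720, 8683) (q = Mul(8640, Pow(Rational(-69464, 59), -1)) = Mul(8640, Rational(-59, 69464)) = Rational(-63720, 8683) ≈ -7.3385)
Add(q, Mul(-1, H)) = Add(Rational(-63720, 8683), Mul(-1, 2714)) = Add(Rational(-63720, 8683), -2714) = Rational(-23629382, 8683)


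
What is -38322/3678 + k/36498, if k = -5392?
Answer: -118209011/11186637 ≈ -10.567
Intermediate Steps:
-38322/3678 + k/36498 = -38322/3678 - 5392/36498 = -38322*1/3678 - 5392*1/36498 = -6387/613 - 2696/18249 = -118209011/11186637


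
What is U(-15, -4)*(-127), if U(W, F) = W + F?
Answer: 2413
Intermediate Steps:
U(W, F) = F + W
U(-15, -4)*(-127) = (-4 - 15)*(-127) = -19*(-127) = 2413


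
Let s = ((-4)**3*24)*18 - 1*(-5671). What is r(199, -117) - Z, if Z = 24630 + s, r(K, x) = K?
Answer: -2454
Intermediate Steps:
s = -21977 (s = -64*24*18 + 5671 = -1536*18 + 5671 = -27648 + 5671 = -21977)
Z = 2653 (Z = 24630 - 21977 = 2653)
r(199, -117) - Z = 199 - 1*2653 = 199 - 2653 = -2454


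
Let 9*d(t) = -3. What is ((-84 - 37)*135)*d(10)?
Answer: 5445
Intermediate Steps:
d(t) = -⅓ (d(t) = (⅑)*(-3) = -⅓)
((-84 - 37)*135)*d(10) = ((-84 - 37)*135)*(-⅓) = -121*135*(-⅓) = -16335*(-⅓) = 5445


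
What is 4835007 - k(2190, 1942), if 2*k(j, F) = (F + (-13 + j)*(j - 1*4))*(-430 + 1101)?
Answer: -1592434865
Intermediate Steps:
k(j, F) = 671*F/2 + 671*(-13 + j)*(-4 + j)/2 (k(j, F) = ((F + (-13 + j)*(j - 1*4))*(-430 + 1101))/2 = ((F + (-13 + j)*(j - 4))*671)/2 = ((F + (-13 + j)*(-4 + j))*671)/2 = (671*F + 671*(-13 + j)*(-4 + j))/2 = 671*F/2 + 671*(-13 + j)*(-4 + j)/2)
4835007 - k(2190, 1942) = 4835007 - (17446 - 11407/2*2190 + (671/2)*1942 + (671/2)*2190²) = 4835007 - (17446 - 12490665 + 651541 + (671/2)*4796100) = 4835007 - (17446 - 12490665 + 651541 + 1609091550) = 4835007 - 1*1597269872 = 4835007 - 1597269872 = -1592434865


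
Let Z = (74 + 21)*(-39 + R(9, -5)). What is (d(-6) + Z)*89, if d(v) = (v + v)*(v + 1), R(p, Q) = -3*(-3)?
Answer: -248310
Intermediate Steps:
R(p, Q) = 9
Z = -2850 (Z = (74 + 21)*(-39 + 9) = 95*(-30) = -2850)
d(v) = 2*v*(1 + v) (d(v) = (2*v)*(1 + v) = 2*v*(1 + v))
(d(-6) + Z)*89 = (2*(-6)*(1 - 6) - 2850)*89 = (2*(-6)*(-5) - 2850)*89 = (60 - 2850)*89 = -2790*89 = -248310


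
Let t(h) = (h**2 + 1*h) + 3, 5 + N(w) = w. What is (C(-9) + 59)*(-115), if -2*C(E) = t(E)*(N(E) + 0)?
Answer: -67160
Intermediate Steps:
N(w) = -5 + w
t(h) = 3 + h + h**2 (t(h) = (h**2 + h) + 3 = (h + h**2) + 3 = 3 + h + h**2)
C(E) = -(-5 + E)*(3 + E + E**2)/2 (C(E) = -(3 + E + E**2)*((-5 + E) + 0)/2 = -(3 + E + E**2)*(-5 + E)/2 = -(-5 + E)*(3 + E + E**2)/2)
(C(-9) + 59)*(-115) = (-(-5 - 9)*(3 - 9 + (-9)**2)/2 + 59)*(-115) = (-1/2*(-14)*(3 - 9 + 81) + 59)*(-115) = (-1/2*(-14)*75 + 59)*(-115) = (525 + 59)*(-115) = 584*(-115) = -67160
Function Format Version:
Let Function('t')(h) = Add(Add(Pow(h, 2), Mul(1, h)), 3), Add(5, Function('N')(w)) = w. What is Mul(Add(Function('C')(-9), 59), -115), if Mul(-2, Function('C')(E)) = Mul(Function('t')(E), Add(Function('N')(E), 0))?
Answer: -67160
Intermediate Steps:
Function('N')(w) = Add(-5, w)
Function('t')(h) = Add(3, h, Pow(h, 2)) (Function('t')(h) = Add(Add(Pow(h, 2), h), 3) = Add(Add(h, Pow(h, 2)), 3) = Add(3, h, Pow(h, 2)))
Function('C')(E) = Mul(Rational(-1, 2), Add(-5, E), Add(3, E, Pow(E, 2))) (Function('C')(E) = Mul(Rational(-1, 2), Mul(Add(3, E, Pow(E, 2)), Add(Add(-5, E), 0))) = Mul(Rational(-1, 2), Mul(Add(3, E, Pow(E, 2)), Add(-5, E))) = Mul(Rational(-1, 2), Mul(Add(-5, E), Add(3, E, Pow(E, 2)))) = Mul(Rational(-1, 2), Add(-5, E), Add(3, E, Pow(E, 2))))
Mul(Add(Function('C')(-9), 59), -115) = Mul(Add(Mul(Rational(-1, 2), Add(-5, -9), Add(3, -9, Pow(-9, 2))), 59), -115) = Mul(Add(Mul(Rational(-1, 2), -14, Add(3, -9, 81)), 59), -115) = Mul(Add(Mul(Rational(-1, 2), -14, 75), 59), -115) = Mul(Add(525, 59), -115) = Mul(584, -115) = -67160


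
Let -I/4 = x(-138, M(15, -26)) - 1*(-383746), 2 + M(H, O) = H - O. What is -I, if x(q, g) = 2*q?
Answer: 1533880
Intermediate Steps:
M(H, O) = -2 + H - O (M(H, O) = -2 + (H - O) = -2 + H - O)
I = -1533880 (I = -4*(2*(-138) - 1*(-383746)) = -4*(-276 + 383746) = -4*383470 = -1533880)
-I = -1*(-1533880) = 1533880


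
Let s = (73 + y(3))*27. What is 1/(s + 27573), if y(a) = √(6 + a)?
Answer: 1/29625 ≈ 3.3755e-5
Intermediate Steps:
s = 2052 (s = (73 + √(6 + 3))*27 = (73 + √9)*27 = (73 + 3)*27 = 76*27 = 2052)
1/(s + 27573) = 1/(2052 + 27573) = 1/29625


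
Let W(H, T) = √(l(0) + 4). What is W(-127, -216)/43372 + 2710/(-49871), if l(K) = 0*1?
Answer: -58719189/1081502506 ≈ -0.054294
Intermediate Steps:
l(K) = 0
W(H, T) = 2 (W(H, T) = √(0 + 4) = √4 = 2)
W(-127, -216)/43372 + 2710/(-49871) = 2/43372 + 2710/(-49871) = 2*(1/43372) + 2710*(-1/49871) = 1/21686 - 2710/49871 = -58719189/1081502506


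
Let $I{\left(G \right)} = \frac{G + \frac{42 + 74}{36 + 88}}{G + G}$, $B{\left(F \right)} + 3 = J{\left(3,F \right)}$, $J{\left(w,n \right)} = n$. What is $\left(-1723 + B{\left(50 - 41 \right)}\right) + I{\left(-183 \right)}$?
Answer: $- \frac{9737719}{5673} \approx -1716.5$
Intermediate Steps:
$B{\left(F \right)} = -3 + F$
$I{\left(G \right)} = \frac{\frac{29}{31} + G}{2 G}$ ($I{\left(G \right)} = \frac{G + \frac{116}{124}}{2 G} = \left(G + 116 \cdot \frac{1}{124}\right) \frac{1}{2 G} = \left(G + \frac{29}{31}\right) \frac{1}{2 G} = \left(\frac{29}{31} + G\right) \frac{1}{2 G} = \frac{\frac{29}{31} + G}{2 G}$)
$\left(-1723 + B{\left(50 - 41 \right)}\right) + I{\left(-183 \right)} = \left(-1723 + \left(-3 + \left(50 - 41\right)\right)\right) + \frac{29 + 31 \left(-183\right)}{62 \left(-183\right)} = \left(-1723 + \left(-3 + \left(50 - 41\right)\right)\right) + \frac{1}{62} \left(- \frac{1}{183}\right) \left(29 - 5673\right) = \left(-1723 + \left(-3 + 9\right)\right) + \frac{1}{62} \left(- \frac{1}{183}\right) \left(-5644\right) = \left(-1723 + 6\right) + \frac{2822}{5673} = -1717 + \frac{2822}{5673} = - \frac{9737719}{5673}$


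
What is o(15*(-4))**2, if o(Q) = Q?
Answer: 3600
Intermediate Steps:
o(15*(-4))**2 = (15*(-4))**2 = (-60)**2 = 3600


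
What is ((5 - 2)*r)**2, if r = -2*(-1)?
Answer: 36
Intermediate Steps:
r = 2
((5 - 2)*r)**2 = ((5 - 2)*2)**2 = (3*2)**2 = 6**2 = 36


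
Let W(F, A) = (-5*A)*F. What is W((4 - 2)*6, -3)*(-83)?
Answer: -14940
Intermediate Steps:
W(F, A) = -5*A*F
W((4 - 2)*6, -3)*(-83) = -5*(-3)*(4 - 2)*6*(-83) = -5*(-3)*2*6*(-83) = -5*(-3)*12*(-83) = 180*(-83) = -14940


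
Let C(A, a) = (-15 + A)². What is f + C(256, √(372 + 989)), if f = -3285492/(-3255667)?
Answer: 189095680519/3255667 ≈ 58082.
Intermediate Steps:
f = 3285492/3255667 (f = -3285492*(-1/3255667) = 3285492/3255667 ≈ 1.0092)
f + C(256, √(372 + 989)) = 3285492/3255667 + (-15 + 256)² = 3285492/3255667 + 241² = 3285492/3255667 + 58081 = 189095680519/3255667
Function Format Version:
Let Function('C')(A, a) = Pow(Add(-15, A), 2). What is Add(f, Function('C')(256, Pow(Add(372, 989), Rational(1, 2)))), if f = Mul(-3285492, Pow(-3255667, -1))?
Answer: Rational(189095680519, 3255667) ≈ 58082.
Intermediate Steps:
f = Rational(3285492, 3255667) (f = Mul(-3285492, Rational(-1, 3255667)) = Rational(3285492, 3255667) ≈ 1.0092)
Add(f, Function('C')(256, Pow(Add(372, 989), Rational(1, 2)))) = Add(Rational(3285492, 3255667), Pow(Add(-15, 256), 2)) = Add(Rational(3285492, 3255667), Pow(241, 2)) = Add(Rational(3285492, 3255667), 58081) = Rational(189095680519, 3255667)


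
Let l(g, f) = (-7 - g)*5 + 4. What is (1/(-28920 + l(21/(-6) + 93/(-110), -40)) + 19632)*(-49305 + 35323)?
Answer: -43675114042363/159111 ≈ -2.7449e+8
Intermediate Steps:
l(g, f) = -31 - 5*g (l(g, f) = (-35 - 5*g) + 4 = -31 - 5*g)
(1/(-28920 + l(21/(-6) + 93/(-110), -40)) + 19632)*(-49305 + 35323) = (1/(-28920 + (-31 - 5*(21/(-6) + 93/(-110)))) + 19632)*(-49305 + 35323) = (1/(-28920 + (-31 - 5*(21*(-1/6) + 93*(-1/110)))) + 19632)*(-13982) = (1/(-28920 + (-31 - 5*(-7/2 - 93/110))) + 19632)*(-13982) = (1/(-28920 + (-31 - 5*(-239/55))) + 19632)*(-13982) = (1/(-28920 + (-31 + 239/11)) + 19632)*(-13982) = (1/(-28920 - 102/11) + 19632)*(-13982) = (1/(-318222/11) + 19632)*(-13982) = (-11/318222 + 19632)*(-13982) = (6247334293/318222)*(-13982) = -43675114042363/159111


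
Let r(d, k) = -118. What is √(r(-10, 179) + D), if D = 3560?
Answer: √3442 ≈ 58.669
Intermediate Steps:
√(r(-10, 179) + D) = √(-118 + 3560) = √3442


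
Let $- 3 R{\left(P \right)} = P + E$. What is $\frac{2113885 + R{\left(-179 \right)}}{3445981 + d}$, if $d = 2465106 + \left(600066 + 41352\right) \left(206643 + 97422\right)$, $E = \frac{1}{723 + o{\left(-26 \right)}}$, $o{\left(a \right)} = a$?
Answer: $\frac{4420258297}{407825869962387} \approx 1.0839 \cdot 10^{-5}$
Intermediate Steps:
$E = \frac{1}{697}$ ($E = \frac{1}{723 - 26} = \frac{1}{697} \approx 0.0014347$)
$R{\left(P \right)} = - \frac{1}{2091} - \frac{P}{3}$ ($R{\left(P \right)} = - \frac{P + \frac{1}{697}}{3} = - \frac{\frac{1}{697} + P}{3} = - \frac{1}{2091} - \frac{P}{3}$)
$d = 195035229276$ ($d = 2465106 + 641418 \cdot 304065 = 2465106 + 195032764170 = 195035229276$)
$\frac{2113885 + R{\left(-179 \right)}}{3445981 + d} = \frac{2113885 - - \frac{124762}{2091}}{3445981 + 195035229276} = \frac{2113885 + \left(- \frac{1}{2091} + \frac{179}{3}\right)}{195038675257} = \left(2113885 + \frac{124762}{2091}\right) \frac{1}{195038675257} = \frac{4420258297}{2091} \cdot \frac{1}{195038675257} = \frac{4420258297}{407825869962387}$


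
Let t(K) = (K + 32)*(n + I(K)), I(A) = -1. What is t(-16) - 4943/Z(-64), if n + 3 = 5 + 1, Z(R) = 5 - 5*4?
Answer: 5423/15 ≈ 361.53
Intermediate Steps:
Z(R) = -15 (Z(R) = 5 - 20 = -15)
n = 3 (n = -3 + (5 + 1) = -3 + 6 = 3)
t(K) = 64 + 2*K (t(K) = (K + 32)*(3 - 1) = (32 + K)*2 = 64 + 2*K)
t(-16) - 4943/Z(-64) = (64 + 2*(-16)) - 4943/(-15) = (64 - 32) - 4943*(-1/15) = 32 + 4943/15 = 5423/15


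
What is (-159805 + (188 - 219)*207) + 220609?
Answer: 54387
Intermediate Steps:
(-159805 + (188 - 219)*207) + 220609 = (-159805 - 31*207) + 220609 = (-159805 - 6417) + 220609 = -166222 + 220609 = 54387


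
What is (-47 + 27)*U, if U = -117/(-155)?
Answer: -468/31 ≈ -15.097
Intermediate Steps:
U = 117/155 (U = -117*(-1/155) = 117/155 ≈ 0.75484)
(-47 + 27)*U = (-47 + 27)*(117/155) = -20*117/155 = -468/31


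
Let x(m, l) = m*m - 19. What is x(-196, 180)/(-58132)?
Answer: -38397/58132 ≈ -0.66051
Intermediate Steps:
x(m, l) = -19 + m² (x(m, l) = m² - 19 = -19 + m²)
x(-196, 180)/(-58132) = (-19 + (-196)²)/(-58132) = (-19 + 38416)*(-1/58132) = 38397*(-1/58132) = -38397/58132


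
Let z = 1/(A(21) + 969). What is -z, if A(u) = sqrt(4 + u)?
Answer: -1/974 ≈ -0.0010267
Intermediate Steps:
z = 1/974 (z = 1/(sqrt(4 + 21) + 969) = 1/(sqrt(25) + 969) = 1/(5 + 969) = 1/974 ≈ 0.0010267)
-z = -1*1/974 = -1/974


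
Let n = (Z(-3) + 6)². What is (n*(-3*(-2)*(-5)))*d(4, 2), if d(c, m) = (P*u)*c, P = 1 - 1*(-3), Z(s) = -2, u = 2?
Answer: -15360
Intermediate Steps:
P = 4 (P = 1 + 3 = 4)
d(c, m) = 8*c (d(c, m) = (4*2)*c = 8*c)
n = 16 (n = (-2 + 6)² = 4² = 16)
(n*(-3*(-2)*(-5)))*d(4, 2) = (16*(-3*(-2)*(-5)))*(8*4) = (16*(6*(-5)))*32 = (16*(-30))*32 = -480*32 = -15360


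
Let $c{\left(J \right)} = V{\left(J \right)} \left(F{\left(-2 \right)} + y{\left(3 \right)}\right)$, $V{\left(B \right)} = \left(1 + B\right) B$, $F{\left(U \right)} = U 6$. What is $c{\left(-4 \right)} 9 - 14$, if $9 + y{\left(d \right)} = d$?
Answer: $-1958$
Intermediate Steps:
$F{\left(U \right)} = 6 U$
$y{\left(d \right)} = -9 + d$
$V{\left(B \right)} = B \left(1 + B\right)$
$c{\left(J \right)} = - 18 J \left(1 + J\right)$ ($c{\left(J \right)} = J \left(1 + J\right) \left(6 \left(-2\right) + \left(-9 + 3\right)\right) = J \left(1 + J\right) \left(-12 - 6\right) = J \left(1 + J\right) \left(-18\right) = - 18 J \left(1 + J\right)$)
$c{\left(-4 \right)} 9 - 14 = \left(-18\right) \left(-4\right) \left(1 - 4\right) 9 - 14 = \left(-18\right) \left(-4\right) \left(-3\right) 9 - 14 = \left(-216\right) 9 - 14 = -1944 - 14 = -1958$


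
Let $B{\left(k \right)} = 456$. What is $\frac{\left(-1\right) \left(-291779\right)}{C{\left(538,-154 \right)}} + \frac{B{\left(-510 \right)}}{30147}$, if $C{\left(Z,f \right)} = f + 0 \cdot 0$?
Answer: $- \frac{2932063763}{1547546} \approx -1894.7$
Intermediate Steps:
$C{\left(Z,f \right)} = f$ ($C{\left(Z,f \right)} = f + 0 = f$)
$\frac{\left(-1\right) \left(-291779\right)}{C{\left(538,-154 \right)}} + \frac{B{\left(-510 \right)}}{30147} = \frac{\left(-1\right) \left(-291779\right)}{-154} + \frac{456}{30147} = 291779 \left(- \frac{1}{154}\right) + 456 \cdot \frac{1}{30147} = - \frac{291779}{154} + \frac{152}{10049} = - \frac{2932063763}{1547546}$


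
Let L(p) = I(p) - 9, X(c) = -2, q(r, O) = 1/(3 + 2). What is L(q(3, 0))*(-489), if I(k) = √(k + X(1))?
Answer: 4401 - 1467*I*√5/5 ≈ 4401.0 - 656.06*I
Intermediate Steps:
q(r, O) = ⅕ (q(r, O) = 1/5 = ⅕)
I(k) = √(-2 + k) (I(k) = √(k - 2) = √(-2 + k))
L(p) = -9 + √(-2 + p) (L(p) = √(-2 + p) - 9 = -9 + √(-2 + p))
L(q(3, 0))*(-489) = (-9 + √(-2 + ⅕))*(-489) = (-9 + √(-9/5))*(-489) = (-9 + 3*I*√5/5)*(-489) = 4401 - 1467*I*√5/5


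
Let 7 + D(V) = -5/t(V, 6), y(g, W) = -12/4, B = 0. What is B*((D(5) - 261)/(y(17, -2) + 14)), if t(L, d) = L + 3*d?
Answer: 0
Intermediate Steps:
y(g, W) = -3 (y(g, W) = -12*¼ = -3)
D(V) = -7 - 5/(18 + V) (D(V) = -7 - 5/(V + 3*6) = -7 - 5/(V + 18) = -7 - 5/(18 + V))
B*((D(5) - 261)/(y(17, -2) + 14)) = 0*(((-131 - 7*5)/(18 + 5) - 261)/(-3 + 14)) = 0*(((-131 - 35)/23 - 261)/11) = 0*(((1/23)*(-166) - 261)*(1/11)) = 0*((-166/23 - 261)*(1/11)) = 0*(-6169/23*1/11) = 0*(-6169/253) = 0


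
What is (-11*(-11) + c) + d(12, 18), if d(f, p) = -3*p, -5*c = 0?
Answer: 67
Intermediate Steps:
c = 0 (c = -⅕*0 = 0)
(-11*(-11) + c) + d(12, 18) = (-11*(-11) + 0) - 3*18 = (121 + 0) - 54 = 121 - 54 = 67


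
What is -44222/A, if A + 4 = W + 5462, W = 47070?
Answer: -22111/26264 ≈ -0.84188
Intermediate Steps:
A = 52528 (A = -4 + (47070 + 5462) = -4 + 52532 = 52528)
-44222/A = -44222/52528 = -44222*1/52528 = -22111/26264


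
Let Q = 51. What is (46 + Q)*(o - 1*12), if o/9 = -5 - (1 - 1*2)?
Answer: -4656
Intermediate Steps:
o = -36 (o = 9*(-5 - (1 - 1*2)) = 9*(-5 - (1 - 2)) = 9*(-5 - 1*(-1)) = 9*(-5 + 1) = 9*(-4) = -36)
(46 + Q)*(o - 1*12) = (46 + 51)*(-36 - 1*12) = 97*(-36 - 12) = 97*(-48) = -4656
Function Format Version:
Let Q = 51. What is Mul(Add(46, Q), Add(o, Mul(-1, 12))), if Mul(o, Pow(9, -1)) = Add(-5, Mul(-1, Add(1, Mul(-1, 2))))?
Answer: -4656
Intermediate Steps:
o = -36 (o = Mul(9, Add(-5, Mul(-1, Add(1, Mul(-1, 2))))) = Mul(9, Add(-5, Mul(-1, Add(1, -2)))) = Mul(9, Add(-5, Mul(-1, -1))) = Mul(9, Add(-5, 1)) = Mul(9, -4) = -36)
Mul(Add(46, Q), Add(o, Mul(-1, 12))) = Mul(Add(46, 51), Add(-36, Mul(-1, 12))) = Mul(97, Add(-36, -12)) = Mul(97, -48) = -4656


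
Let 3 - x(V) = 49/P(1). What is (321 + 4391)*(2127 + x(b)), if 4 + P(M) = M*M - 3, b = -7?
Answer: 30225124/3 ≈ 1.0075e+7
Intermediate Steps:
P(M) = -7 + M² (P(M) = -4 + (M*M - 3) = -4 + (M² - 3) = -4 + (-3 + M²) = -7 + M²)
x(V) = 67/6 (x(V) = 3 - 49/(-7 + 1²) = 3 - 49/(-7 + 1) = 3 - 49/(-6) = 3 - 49*(-1)/6 = 3 - 1*(-49/6) = 3 + 49/6 = 67/6)
(321 + 4391)*(2127 + x(b)) = (321 + 4391)*(2127 + 67/6) = 4712*(12829/6) = 30225124/3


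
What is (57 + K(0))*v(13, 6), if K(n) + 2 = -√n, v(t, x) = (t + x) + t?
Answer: 1760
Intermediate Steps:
v(t, x) = x + 2*t
K(n) = -2 - √n
(57 + K(0))*v(13, 6) = (57 + (-2 - √0))*(6 + 2*13) = (57 + (-2 - 1*0))*(6 + 26) = (57 + (-2 + 0))*32 = (57 - 2)*32 = 55*32 = 1760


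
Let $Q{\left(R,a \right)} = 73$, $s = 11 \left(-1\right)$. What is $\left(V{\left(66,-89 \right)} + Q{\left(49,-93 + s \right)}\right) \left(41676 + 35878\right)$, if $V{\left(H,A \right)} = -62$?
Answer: $853094$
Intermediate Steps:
$s = -11$
$\left(V{\left(66,-89 \right)} + Q{\left(49,-93 + s \right)}\right) \left(41676 + 35878\right) = \left(-62 + 73\right) \left(41676 + 35878\right) = 11 \cdot 77554 = 853094$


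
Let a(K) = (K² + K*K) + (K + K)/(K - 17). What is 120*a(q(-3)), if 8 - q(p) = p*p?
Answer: 760/3 ≈ 253.33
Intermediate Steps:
q(p) = 8 - p² (q(p) = 8 - p*p = 8 - p²)
a(K) = 2*K² + 2*K/(-17 + K) (a(K) = (K² + K²) + (2*K)/(-17 + K) = 2*K² + 2*K/(-17 + K))
120*a(q(-3)) = 120*(2*(8 - 1*(-3)²)*(1 + (8 - 1*(-3)²)² - 17*(8 - 1*(-3)²))/(-17 + (8 - 1*(-3)²))) = 120*(2*(8 - 1*9)*(1 + (8 - 1*9)² - 17*(8 - 1*9))/(-17 + (8 - 1*9))) = 120*(2*(8 - 9)*(1 + (8 - 9)² - 17*(8 - 9))/(-17 + (8 - 9))) = 120*(2*(-1)*(1 + (-1)² - 17*(-1))/(-17 - 1)) = 120*(2*(-1)*(1 + 1 + 17)/(-18)) = 120*(2*(-1)*(-1/18)*19) = 120*(19/9) = 760/3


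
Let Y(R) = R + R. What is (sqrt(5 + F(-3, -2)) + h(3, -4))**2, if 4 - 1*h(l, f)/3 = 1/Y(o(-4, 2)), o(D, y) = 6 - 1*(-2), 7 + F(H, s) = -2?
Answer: 34697/256 + 189*I/4 ≈ 135.54 + 47.25*I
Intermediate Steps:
F(H, s) = -9 (F(H, s) = -7 - 2 = -9)
o(D, y) = 8 (o(D, y) = 6 + 2 = 8)
Y(R) = 2*R
h(l, f) = 189/16 (h(l, f) = 12 - 3/(2*8) = 12 - 3/16 = 189/16)
(sqrt(5 + F(-3, -2)) + h(3, -4))**2 = (sqrt(5 - 9) + 189/16)**2 = (sqrt(-4) + 189/16)**2 = (2*I + 189/16)**2 = (189/16 + 2*I)**2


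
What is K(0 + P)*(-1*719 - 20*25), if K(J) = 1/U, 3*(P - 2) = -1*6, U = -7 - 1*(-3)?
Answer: 1219/4 ≈ 304.75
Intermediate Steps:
U = -4 (U = -7 + 3 = -4)
P = 0 (P = 2 + (-1*6)/3 = 2 + (⅓)*(-6) = 2 - 2 = 0)
K(J) = -¼ (K(J) = 1/(-4) = -¼)
K(0 + P)*(-1*719 - 20*25) = -(-1*719 - 20*25)/4 = -(-719 - 1*500)/4 = -(-719 - 500)/4 = -¼*(-1219) = 1219/4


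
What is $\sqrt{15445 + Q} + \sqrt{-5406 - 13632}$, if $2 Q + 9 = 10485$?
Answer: $\sqrt{20683} + i \sqrt{19038} \approx 143.82 + 137.98 i$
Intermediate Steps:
$Q = 5238$ ($Q = - \frac{9}{2} + \frac{1}{2} \cdot 10485 = - \frac{9}{2} + \frac{10485}{2} = 5238$)
$\sqrt{15445 + Q} + \sqrt{-5406 - 13632} = \sqrt{15445 + 5238} + \sqrt{-5406 - 13632} = \sqrt{20683} + \sqrt{-19038} = \sqrt{20683} + i \sqrt{19038}$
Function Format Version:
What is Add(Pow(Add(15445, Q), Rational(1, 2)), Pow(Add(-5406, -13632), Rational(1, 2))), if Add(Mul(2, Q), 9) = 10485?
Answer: Add(Pow(20683, Rational(1, 2)), Mul(I, Pow(19038, Rational(1, 2)))) ≈ Add(143.82, Mul(137.98, I))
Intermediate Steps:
Q = 5238 (Q = Add(Rational(-9, 2), Mul(Rational(1, 2), 10485)) = Add(Rational(-9, 2), Rational(10485, 2)) = 5238)
Add(Pow(Add(15445, Q), Rational(1, 2)), Pow(Add(-5406, -13632), Rational(1, 2))) = Add(Pow(Add(15445, 5238), Rational(1, 2)), Pow(Add(-5406, -13632), Rational(1, 2))) = Add(Pow(20683, Rational(1, 2)), Pow(-19038, Rational(1, 2))) = Add(Pow(20683, Rational(1, 2)), Mul(I, Pow(19038, Rational(1, 2))))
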